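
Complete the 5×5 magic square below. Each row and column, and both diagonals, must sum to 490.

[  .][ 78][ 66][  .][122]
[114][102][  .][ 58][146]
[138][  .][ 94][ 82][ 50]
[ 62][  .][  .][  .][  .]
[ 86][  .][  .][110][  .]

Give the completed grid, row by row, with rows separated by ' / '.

Row 2 must total 490; the given cells sum to 420, so (2,3) = 70.
Row 3: 138 + 94 + 82 + 50 + ? = 490, so (3,2) = 126.
The remaining cell in column 1 is (1,1) = 490 − 400 = 90.
The remaining cell in anti-diagonal is (4,2) = 490 − 360 = 130.
The remaining cell in row 1 is (1,4) = 490 − 356 = 134.
Column 2: 78 + 102 + 126 + 130 + ? = 490, so (5,2) = 54.
Using column 4: 134 + 58 + 82 + 110 + ? → (4,4) = 490 − 384 = 106.
Main diagonal must total 490; the given cells sum to 392, so (5,5) = 98.
Row 5 needs 490; the known cells sum to 348, so (5,3) = 142.
Column 3 must total 490; the given cells sum to 372, so (4,3) = 118.
The remaining cell in column 5 is (4,5) = 490 − 416 = 74.

90 78 66 134 122 / 114 102 70 58 146 / 138 126 94 82 50 / 62 130 118 106 74 / 86 54 142 110 98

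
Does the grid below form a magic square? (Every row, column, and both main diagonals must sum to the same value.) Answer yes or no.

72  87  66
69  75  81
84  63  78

Yes

Row 1: 72 + 87 + 66 = 225.
Row 2: 69 + 75 + 81 = 225.
Row 3: 84 + 63 + 78 = 225.
Column 1: 72 + 69 + 84 = 225.
Column 2: 87 + 75 + 63 = 225.
Column 3: 66 + 81 + 78 = 225.
Main diagonal: 72 + 75 + 78 = 225.
Anti-diagonal: 66 + 75 + 84 = 225.
All lines sum to 225.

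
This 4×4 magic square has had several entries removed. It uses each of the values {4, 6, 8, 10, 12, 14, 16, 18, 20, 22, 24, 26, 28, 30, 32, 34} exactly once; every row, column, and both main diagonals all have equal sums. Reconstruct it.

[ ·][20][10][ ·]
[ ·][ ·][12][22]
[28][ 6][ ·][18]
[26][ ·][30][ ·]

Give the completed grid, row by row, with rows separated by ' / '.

14 20 10 32 / 8 34 12 22 / 28 6 24 18 / 26 16 30 4

The 16 entries sum to 304, so each line sums to 304/4 = 76.
Row 3: 28 + 6 + 18 + ? = 76, so (3,3) = 24.
Anti-diagonal: 12 + 6 + 26 + ? = 76, so (1,4) = 32.
Using row 1: 20 + 10 + 32 + ? → (1,1) = 76 − 62 = 14.
Column 1 must total 76; the given cells sum to 68, so (2,1) = 8.
Using column 4: 32 + 22 + 18 + ? → (4,4) = 76 − 72 = 4.
Main diagonal must total 76; the given cells sum to 42, so (2,2) = 34.
The remaining cell in row 4 is (4,2) = 76 − 60 = 16.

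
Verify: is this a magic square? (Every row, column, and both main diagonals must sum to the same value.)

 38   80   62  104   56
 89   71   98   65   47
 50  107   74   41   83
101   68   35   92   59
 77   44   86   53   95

Row 1: 38 + 80 + 62 + 104 + 56 = 340.
Row 2: 89 + 71 + 98 + 65 + 47 = 370.
Row 3: 50 + 107 + 74 + 41 + 83 = 355.
Row 4: 101 + 68 + 35 + 92 + 59 = 355.
Row 5: 77 + 44 + 86 + 53 + 95 = 355.
Column 1: 38 + 89 + 50 + 101 + 77 = 355.
Column 2: 80 + 71 + 107 + 68 + 44 = 370.
Column 3: 62 + 98 + 74 + 35 + 86 = 355.
Column 4: 104 + 65 + 41 + 92 + 53 = 355.
Column 5: 56 + 47 + 83 + 59 + 95 = 340.
Main diagonal: 38 + 71 + 74 + 92 + 95 = 370.
Anti-diagonal: 56 + 65 + 74 + 68 + 77 = 340.

No — anti-diagonal sums to 340 but column 2 sums to 370.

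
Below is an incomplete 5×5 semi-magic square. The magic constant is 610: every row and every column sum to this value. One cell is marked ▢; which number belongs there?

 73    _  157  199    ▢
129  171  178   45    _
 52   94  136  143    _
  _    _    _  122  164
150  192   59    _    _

66

From row 2, 610 − (129 + 171 + 178 + 45) gives (2,5) = 87.
Using row 3: 52 + 94 + 136 + 143 + ? → (3,5) = 610 − 425 = 185.
Column 1: 73 + 129 + 52 + 150 + ? = 610, so (4,1) = 206.
Column 3 needs 610; the known cells sum to 530, so (4,3) = 80.
Column 4 must total 610; the given cells sum to 509, so (5,4) = 101.
The remaining cell in row 4 is (4,2) = 610 − 572 = 38.
From row 5, 610 − (150 + 192 + 59 + 101) gives (5,5) = 108.
Using column 2: 171 + 94 + 38 + 192 + ? → (1,2) = 610 − 495 = 115.
Column 5 needs 610; the known cells sum to 544, so (1,5) = 66.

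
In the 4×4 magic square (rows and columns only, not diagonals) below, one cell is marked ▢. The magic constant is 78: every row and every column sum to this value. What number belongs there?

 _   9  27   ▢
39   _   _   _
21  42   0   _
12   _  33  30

36

Row 3 must total 78; the given cells sum to 63, so (3,4) = 15.
Using row 4: 12 + 33 + 30 + ? → (4,2) = 78 − 75 = 3.
Column 1 must total 78; the given cells sum to 72, so (1,1) = 6.
Column 2 needs 78; the known cells sum to 54, so (2,2) = 24.
The remaining cell in column 3 is (2,3) = 78 − 60 = 18.
Row 1 needs 78; the known cells sum to 42, so (1,4) = 36.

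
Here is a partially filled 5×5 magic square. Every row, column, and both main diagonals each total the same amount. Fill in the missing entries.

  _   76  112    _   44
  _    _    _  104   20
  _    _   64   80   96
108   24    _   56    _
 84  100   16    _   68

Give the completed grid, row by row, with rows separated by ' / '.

Anti-diagonal is already complete: 44 + 104 + 64 + 24 + 84 = 320, so that is the magic constant.
Row 5: 84 + 100 + 16 + 68 + ? = 320, so (5,4) = 52.
Column 4 must total 320; the given cells sum to 292, so (1,4) = 28.
Column 5 must total 320; the given cells sum to 228, so (4,5) = 92.
Row 1 must total 320; the given cells sum to 260, so (1,1) = 60.
The remaining cell in row 4 is (4,3) = 320 − 280 = 40.
Column 3 needs 320; the known cells sum to 232, so (2,3) = 88.
Main diagonal: 60 + 64 + 56 + 68 + ? = 320, so (2,2) = 72.
Using row 2: 72 + 88 + 104 + 20 + ? → (2,1) = 320 − 284 = 36.
Column 1 needs 320; the known cells sum to 288, so (3,1) = 32.
Column 2: 76 + 72 + 24 + 100 + ? = 320, so (3,2) = 48.

60 76 112 28 44 / 36 72 88 104 20 / 32 48 64 80 96 / 108 24 40 56 92 / 84 100 16 52 68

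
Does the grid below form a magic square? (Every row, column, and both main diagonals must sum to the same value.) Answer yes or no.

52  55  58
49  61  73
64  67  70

No — row 2 sums to 183 but column 3 sums to 201.

Row 1: 52 + 55 + 58 = 165.
Row 2: 49 + 61 + 73 = 183.
Row 3: 64 + 67 + 70 = 201.
Column 1: 52 + 49 + 64 = 165.
Column 2: 55 + 61 + 67 = 183.
Column 3: 58 + 73 + 70 = 201.
Main diagonal: 52 + 61 + 70 = 183.
Anti-diagonal: 58 + 61 + 64 = 183.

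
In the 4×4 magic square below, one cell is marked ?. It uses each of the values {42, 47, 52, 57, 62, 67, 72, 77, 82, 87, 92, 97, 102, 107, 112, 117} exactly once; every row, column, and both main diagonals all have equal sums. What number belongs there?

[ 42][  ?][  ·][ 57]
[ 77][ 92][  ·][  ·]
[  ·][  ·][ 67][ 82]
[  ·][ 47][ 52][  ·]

107

The 16 entries sum to 1272, so each line sums to 1272/4 = 318.
Main diagonal needs 318; the known cells sum to 201, so (4,4) = 117.
Using row 4: 47 + 52 + 117 + ? → (4,1) = 318 − 216 = 102.
The remaining cell in column 1 is (3,1) = 318 − 221 = 97.
The remaining cell in column 4 is (2,4) = 318 − 256 = 62.
Row 2 must total 318; the given cells sum to 231, so (2,3) = 87.
From row 3, 318 − (97 + 67 + 82) gives (3,2) = 72.
The remaining cell in column 2 is (1,2) = 318 − 211 = 107.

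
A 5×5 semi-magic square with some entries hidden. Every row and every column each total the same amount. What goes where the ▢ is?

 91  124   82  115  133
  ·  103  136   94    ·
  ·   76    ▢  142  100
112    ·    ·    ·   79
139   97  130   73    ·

Row 1 is complete and sums to 545; that is the magic constant.
Row 5 must total 545; the given cells sum to 439, so (5,5) = 106.
Column 2 needs 545; the known cells sum to 400, so (4,2) = 145.
Column 4: 115 + 94 + 142 + 73 + ? = 545, so (4,4) = 121.
The remaining cell in column 5 is (2,5) = 545 − 418 = 127.
Using row 2: 103 + 136 + 94 + 127 + ? → (2,1) = 545 − 460 = 85.
Row 4: 112 + 145 + 121 + 79 + ? = 545, so (4,3) = 88.
Column 1: 91 + 85 + 112 + 139 + ? = 545, so (3,1) = 118.
The remaining cell in column 3 is (3,3) = 545 − 436 = 109.

109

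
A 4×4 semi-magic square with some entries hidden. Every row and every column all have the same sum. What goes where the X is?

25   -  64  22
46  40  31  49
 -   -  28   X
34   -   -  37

Row 2 is complete and sums to 166; that is the magic constant.
Using row 1: 25 + 64 + 22 + ? → (1,2) = 166 − 111 = 55.
Column 1: 25 + 46 + 34 + ? = 166, so (3,1) = 61.
Column 3 needs 166; the known cells sum to 123, so (4,3) = 43.
Column 4 must total 166; the given cells sum to 108, so (3,4) = 58.

58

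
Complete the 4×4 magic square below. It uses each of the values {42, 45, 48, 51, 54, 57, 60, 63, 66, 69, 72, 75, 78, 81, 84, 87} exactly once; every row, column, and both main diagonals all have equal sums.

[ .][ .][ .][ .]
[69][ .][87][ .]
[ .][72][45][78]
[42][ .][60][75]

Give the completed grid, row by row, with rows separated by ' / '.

The 16 entries sum to 1032, so each line sums to 1032/4 = 258.
Row 3 needs 258; the known cells sum to 195, so (3,1) = 63.
Row 4 needs 258; the known cells sum to 177, so (4,2) = 81.
Column 1 must total 258; the given cells sum to 174, so (1,1) = 84.
Using column 3: 87 + 45 + 60 + ? → (1,3) = 258 − 192 = 66.
Main diagonal must total 258; the given cells sum to 204, so (2,2) = 54.
Using anti-diagonal: 87 + 72 + 42 + ? → (1,4) = 258 − 201 = 57.
Row 1: 84 + 66 + 57 + ? = 258, so (1,2) = 51.
From row 2, 258 − (69 + 54 + 87) gives (2,4) = 48.

84 51 66 57 / 69 54 87 48 / 63 72 45 78 / 42 81 60 75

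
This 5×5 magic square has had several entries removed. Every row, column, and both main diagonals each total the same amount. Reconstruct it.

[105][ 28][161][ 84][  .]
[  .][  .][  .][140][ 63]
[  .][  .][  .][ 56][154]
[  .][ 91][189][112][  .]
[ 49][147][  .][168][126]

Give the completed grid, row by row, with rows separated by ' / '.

105 28 161 84 182 / 196 119 42 140 63 / 77 175 98 56 154 / 133 91 189 112 35 / 49 147 70 168 126

Column 4 is already complete: 84 + 140 + 56 + 112 + 168 = 560, so that is the magic constant.
Row 1 must total 560; the given cells sum to 378, so (1,5) = 182.
Row 5: 49 + 147 + 168 + 126 + ? = 560, so (5,3) = 70.
Column 5: 182 + 63 + 154 + 126 + ? = 560, so (4,5) = 35.
From anti-diagonal, 560 − (182 + 140 + 91 + 49) gives (3,3) = 98.
The remaining cell in row 4 is (4,1) = 560 − 427 = 133.
From column 3, 560 − (161 + 98 + 189 + 70) gives (2,3) = 42.
Main diagonal must total 560; the given cells sum to 441, so (2,2) = 119.
The remaining cell in row 2 is (2,1) = 560 − 364 = 196.
Using column 1: 105 + 196 + 133 + 49 + ? → (3,1) = 560 − 483 = 77.
Column 2: 28 + 119 + 91 + 147 + ? = 560, so (3,2) = 175.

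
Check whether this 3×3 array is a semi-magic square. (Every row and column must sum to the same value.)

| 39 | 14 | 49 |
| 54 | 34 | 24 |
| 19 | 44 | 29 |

No — column 3 sums to 102 but row 3 sums to 92.

Row 1: 39 + 14 + 49 = 102.
Row 2: 54 + 34 + 24 = 112.
Row 3: 19 + 44 + 29 = 92.
Column 1: 39 + 54 + 19 = 112.
Column 2: 14 + 34 + 44 = 92.
Column 3: 49 + 24 + 29 = 102.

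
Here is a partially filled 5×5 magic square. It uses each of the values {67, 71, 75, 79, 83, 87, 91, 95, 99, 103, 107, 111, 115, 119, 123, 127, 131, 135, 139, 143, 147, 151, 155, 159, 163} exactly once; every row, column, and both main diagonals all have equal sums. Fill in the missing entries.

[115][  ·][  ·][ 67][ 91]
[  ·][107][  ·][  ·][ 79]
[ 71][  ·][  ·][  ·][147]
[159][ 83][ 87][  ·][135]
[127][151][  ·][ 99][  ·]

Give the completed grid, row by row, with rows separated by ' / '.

115 139 163 67 91 / 103 107 131 155 79 / 71 95 119 143 147 / 159 83 87 111 135 / 127 151 75 99 123

The 25 entries sum to 2875, so each line sums to 2875/5 = 575.
The remaining cell in row 4 is (4,4) = 575 − 464 = 111.
Column 1 must total 575; the given cells sum to 472, so (2,1) = 103.
Column 5: 91 + 79 + 147 + 135 + ? = 575, so (5,5) = 123.
From main diagonal, 575 − (115 + 107 + 111 + 123) gives (3,3) = 119.
Anti-diagonal: 91 + 119 + 83 + 127 + ? = 575, so (2,4) = 155.
From row 2, 575 − (103 + 107 + 155 + 79) gives (2,3) = 131.
The remaining cell in row 5 is (5,3) = 575 − 500 = 75.
Column 3 needs 575; the known cells sum to 412, so (1,3) = 163.
From column 4, 575 − (67 + 155 + 111 + 99) gives (3,4) = 143.
Row 1 needs 575; the known cells sum to 436, so (1,2) = 139.
From row 3, 575 − (71 + 119 + 143 + 147) gives (3,2) = 95.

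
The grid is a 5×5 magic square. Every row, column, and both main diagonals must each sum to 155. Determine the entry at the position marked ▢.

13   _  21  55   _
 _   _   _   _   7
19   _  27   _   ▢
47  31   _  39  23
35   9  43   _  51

The remaining cell in row 4 is (4,3) = 155 − 140 = 15.
Row 5 must total 155; the given cells sum to 138, so (5,4) = 17.
Column 1 must total 155; the given cells sum to 114, so (2,1) = 41.
Using column 3: 21 + 27 + 15 + 43 + ? → (2,3) = 155 − 106 = 49.
Main diagonal needs 155; the known cells sum to 130, so (2,2) = 25.
Using row 2: 41 + 25 + 49 + 7 + ? → (2,4) = 155 − 122 = 33.
Column 4 must total 155; the given cells sum to 144, so (3,4) = 11.
The remaining cell in anti-diagonal is (1,5) = 155 − 126 = 29.
Row 1 needs 155; the known cells sum to 118, so (1,2) = 37.
From column 2, 155 − (37 + 25 + 31 + 9) gives (3,2) = 53.
Column 5 must total 155; the given cells sum to 110, so (3,5) = 45.

45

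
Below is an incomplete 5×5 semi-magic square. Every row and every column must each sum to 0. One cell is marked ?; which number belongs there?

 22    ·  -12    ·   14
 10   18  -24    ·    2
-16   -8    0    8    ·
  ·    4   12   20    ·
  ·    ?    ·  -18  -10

6

The remaining cell in row 2 is (2,4) = 0 − 6 = -6.
Row 3: -16 + (-8) + 0 + 8 + ? = 0, so (3,5) = 16.
Column 3: -12 + (-24) + 0 + 12 + ? = 0, so (5,3) = 24.
Using column 4: -6 + 8 + 20 + (-18) + ? → (1,4) = 0 − 4 = -4.
From column 5, 0 − (14 + 2 + 16 + (-10)) gives (4,5) = -22.
Using row 1: 22 + (-12) + (-4) + 14 + ? → (1,2) = 0 − 20 = -20.
Using row 4: 4 + 12 + 20 + (-22) + ? → (4,1) = 0 − 14 = -14.
Column 1 must total 0; the given cells sum to 2, so (5,1) = -2.
Column 2 needs 0; the known cells sum to -6, so (5,2) = 6.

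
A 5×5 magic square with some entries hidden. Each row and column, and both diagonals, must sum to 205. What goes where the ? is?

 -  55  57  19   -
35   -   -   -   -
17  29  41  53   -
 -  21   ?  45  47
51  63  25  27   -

From row 3, 205 − (17 + 29 + 41 + 53) gives (3,5) = 65.
Row 5: 51 + 63 + 25 + 27 + ? = 205, so (5,5) = 39.
Column 2: 55 + 29 + 21 + 63 + ? = 205, so (2,2) = 37.
Column 4 needs 205; the known cells sum to 144, so (2,4) = 61.
Main diagonal must total 205; the given cells sum to 162, so (1,1) = 43.
From anti-diagonal, 205 − (61 + 41 + 21 + 51) gives (1,5) = 31.
The remaining cell in column 1 is (4,1) = 205 − 146 = 59.
The remaining cell in column 5 is (2,5) = 205 − 182 = 23.
Using row 2: 35 + 37 + 61 + 23 + ? → (2,3) = 205 − 156 = 49.
From row 4, 205 − (59 + 21 + 45 + 47) gives (4,3) = 33.

33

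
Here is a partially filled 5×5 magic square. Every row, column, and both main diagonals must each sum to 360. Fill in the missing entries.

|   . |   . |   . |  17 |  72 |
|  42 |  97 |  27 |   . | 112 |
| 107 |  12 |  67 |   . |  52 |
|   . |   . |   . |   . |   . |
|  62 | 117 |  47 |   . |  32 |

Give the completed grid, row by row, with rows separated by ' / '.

The remaining cell in row 2 is (2,4) = 360 − 278 = 82.
Using row 3: 107 + 12 + 67 + 52 + ? → (3,4) = 360 − 238 = 122.
Row 5: 62 + 117 + 47 + 32 + ? = 360, so (5,4) = 102.
From column 4, 360 − (17 + 82 + 122 + 102) gives (4,4) = 37.
Column 5 needs 360; the known cells sum to 268, so (4,5) = 92.
Main diagonal needs 360; the known cells sum to 233, so (1,1) = 127.
Using anti-diagonal: 72 + 82 + 67 + 62 + ? → (4,2) = 360 − 283 = 77.
From column 1, 360 − (127 + 42 + 107 + 62) gives (4,1) = 22.
From column 2, 360 − (97 + 12 + 77 + 117) gives (1,2) = 57.
Using row 1: 127 + 57 + 17 + 72 + ? → (1,3) = 360 − 273 = 87.
Row 4: 22 + 77 + 37 + 92 + ? = 360, so (4,3) = 132.

127 57 87 17 72 / 42 97 27 82 112 / 107 12 67 122 52 / 22 77 132 37 92 / 62 117 47 102 32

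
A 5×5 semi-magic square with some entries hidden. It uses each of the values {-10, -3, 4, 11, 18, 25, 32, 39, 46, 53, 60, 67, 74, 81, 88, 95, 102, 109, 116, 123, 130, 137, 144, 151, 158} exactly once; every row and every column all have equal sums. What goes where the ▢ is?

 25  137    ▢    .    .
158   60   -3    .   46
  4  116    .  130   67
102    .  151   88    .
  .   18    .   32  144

74

The 25 entries sum to 1850, so each line sums to 1850/5 = 370.
The remaining cell in row 2 is (2,4) = 370 − 261 = 109.
From row 3, 370 − (4 + 116 + 130 + 67) gives (3,3) = 53.
The remaining cell in column 1 is (5,1) = 370 − 289 = 81.
The remaining cell in column 2 is (4,2) = 370 − 331 = 39.
From column 4, 370 − (109 + 130 + 88 + 32) gives (1,4) = 11.
Row 4 needs 370; the known cells sum to 380, so (4,5) = -10.
The remaining cell in row 5 is (5,3) = 370 − 275 = 95.
Column 3 must total 370; the given cells sum to 296, so (1,3) = 74.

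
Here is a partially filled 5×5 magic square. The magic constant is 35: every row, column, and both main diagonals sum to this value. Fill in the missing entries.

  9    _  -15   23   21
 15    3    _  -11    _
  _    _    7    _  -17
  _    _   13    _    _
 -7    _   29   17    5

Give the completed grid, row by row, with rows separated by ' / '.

From row 1, 35 − (9 + (-15) + 23 + 21) gives (1,2) = -3.
Row 5: -7 + 29 + 17 + 5 + ? = 35, so (5,2) = -9.
The remaining cell in column 3 is (2,3) = 35 − 34 = 1.
Main diagonal: 9 + 3 + 7 + 5 + ? = 35, so (4,4) = 11.
Anti-diagonal: 21 + (-11) + 7 + (-7) + ? = 35, so (4,2) = 25.
Row 2 must total 35; the given cells sum to 8, so (2,5) = 27.
Column 2 must total 35; the given cells sum to 16, so (3,2) = 19.
Using column 4: 23 + (-11) + 11 + 17 + ? → (3,4) = 35 − 40 = -5.
From column 5, 35 − (21 + 27 + (-17) + 5) gives (4,5) = -1.
Using row 3: 19 + 7 + (-5) + (-17) + ? → (3,1) = 35 − 4 = 31.
Row 4 must total 35; the given cells sum to 48, so (4,1) = -13.

9 -3 -15 23 21 / 15 3 1 -11 27 / 31 19 7 -5 -17 / -13 25 13 11 -1 / -7 -9 29 17 5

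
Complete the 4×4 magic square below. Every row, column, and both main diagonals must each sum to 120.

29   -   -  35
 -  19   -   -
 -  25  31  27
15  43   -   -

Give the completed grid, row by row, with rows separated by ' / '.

29 33 23 35 / 39 19 45 17 / 37 25 31 27 / 15 43 21 41

From row 3, 120 − (25 + 31 + 27) gives (3,1) = 37.
Using column 1: 29 + 37 + 15 + ? → (2,1) = 120 − 81 = 39.
The remaining cell in column 2 is (1,2) = 120 − 87 = 33.
Main diagonal must total 120; the given cells sum to 79, so (4,4) = 41.
From anti-diagonal, 120 − (35 + 25 + 15) gives (2,3) = 45.
Row 1 must total 120; the given cells sum to 97, so (1,3) = 23.
The remaining cell in row 2 is (2,4) = 120 − 103 = 17.
Row 4: 15 + 43 + 41 + ? = 120, so (4,3) = 21.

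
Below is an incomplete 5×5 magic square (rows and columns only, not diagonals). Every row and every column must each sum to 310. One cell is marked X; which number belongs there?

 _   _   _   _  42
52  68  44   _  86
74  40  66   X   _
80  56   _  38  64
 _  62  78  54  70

82

Using row 2: 52 + 68 + 44 + 86 + ? → (2,4) = 310 − 250 = 60.
Row 4 needs 310; the known cells sum to 238, so (4,3) = 72.
Row 5 must total 310; the given cells sum to 264, so (5,1) = 46.
Using column 1: 52 + 74 + 80 + 46 + ? → (1,1) = 310 − 252 = 58.
The remaining cell in column 2 is (1,2) = 310 − 226 = 84.
Column 3 must total 310; the given cells sum to 260, so (1,3) = 50.
Using column 5: 42 + 86 + 64 + 70 + ? → (3,5) = 310 − 262 = 48.
The remaining cell in row 1 is (1,4) = 310 − 234 = 76.
From row 3, 310 − (74 + 40 + 66 + 48) gives (3,4) = 82.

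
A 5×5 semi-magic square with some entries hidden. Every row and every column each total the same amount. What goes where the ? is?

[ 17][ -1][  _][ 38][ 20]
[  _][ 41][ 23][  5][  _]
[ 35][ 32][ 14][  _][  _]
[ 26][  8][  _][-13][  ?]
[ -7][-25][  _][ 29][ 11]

Column 2 is complete and sums to 55; that is the magic constant.
Row 1 needs 55; the known cells sum to 74, so (1,3) = -19.
Using row 5: -7 + (-25) + 29 + 11 + ? → (5,3) = 55 − 8 = 47.
Using column 1: 17 + 35 + 26 + (-7) + ? → (2,1) = 55 − 71 = -16.
The remaining cell in column 3 is (4,3) = 55 − 65 = -10.
Column 4 needs 55; the known cells sum to 59, so (3,4) = -4.
Using row 2: -16 + 41 + 23 + 5 + ? → (2,5) = 55 − 53 = 2.
Row 3 must total 55; the given cells sum to 77, so (3,5) = -22.
The remaining cell in row 4 is (4,5) = 55 − 11 = 44.

44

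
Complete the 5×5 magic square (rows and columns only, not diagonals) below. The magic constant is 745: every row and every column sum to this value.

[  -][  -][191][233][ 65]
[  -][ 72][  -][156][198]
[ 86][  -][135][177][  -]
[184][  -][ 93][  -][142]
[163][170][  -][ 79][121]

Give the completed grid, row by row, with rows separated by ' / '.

107 149 191 233 65 / 205 72 114 156 198 / 86 128 135 177 219 / 184 226 93 100 142 / 163 170 212 79 121

Using row 5: 163 + 170 + 79 + 121 + ? → (5,3) = 745 − 533 = 212.
The remaining cell in column 3 is (2,3) = 745 − 631 = 114.
From column 4, 745 − (233 + 156 + 177 + 79) gives (4,4) = 100.
The remaining cell in column 5 is (3,5) = 745 − 526 = 219.
Row 2 needs 745; the known cells sum to 540, so (2,1) = 205.
Row 3: 86 + 135 + 177 + 219 + ? = 745, so (3,2) = 128.
Row 4 must total 745; the given cells sum to 519, so (4,2) = 226.
From column 1, 745 − (205 + 86 + 184 + 163) gives (1,1) = 107.
The remaining cell in column 2 is (1,2) = 745 − 596 = 149.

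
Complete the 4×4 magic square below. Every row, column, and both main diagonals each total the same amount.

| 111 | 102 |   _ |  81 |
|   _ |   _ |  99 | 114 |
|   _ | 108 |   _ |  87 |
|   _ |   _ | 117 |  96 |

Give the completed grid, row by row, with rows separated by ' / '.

111 102 84 81 / 72 93 99 114 / 105 108 78 87 / 90 75 117 96

Column 4 is already complete: 81 + 114 + 87 + 96 = 378, so that is the magic constant.
Row 1 must total 378; the given cells sum to 294, so (1,3) = 84.
From column 3, 378 − (84 + 99 + 117) gives (3,3) = 78.
The remaining cell in main diagonal is (2,2) = 378 − 285 = 93.
Anti-diagonal needs 378; the known cells sum to 288, so (4,1) = 90.
From row 2, 378 − (93 + 99 + 114) gives (2,1) = 72.
Using row 3: 108 + 78 + 87 + ? → (3,1) = 378 − 273 = 105.
Row 4 must total 378; the given cells sum to 303, so (4,2) = 75.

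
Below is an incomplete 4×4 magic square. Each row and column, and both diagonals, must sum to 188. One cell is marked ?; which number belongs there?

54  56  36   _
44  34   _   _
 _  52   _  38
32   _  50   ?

60

Row 1: 54 + 56 + 36 + ? = 188, so (1,4) = 42.
From column 1, 188 − (54 + 44 + 32) gives (3,1) = 58.
Using column 2: 56 + 34 + 52 + ? → (4,2) = 188 − 142 = 46.
From anti-diagonal, 188 − (42 + 52 + 32) gives (2,3) = 62.
The remaining cell in row 2 is (2,4) = 188 − 140 = 48.
Row 3 needs 188; the known cells sum to 148, so (3,3) = 40.
Row 4 must total 188; the given cells sum to 128, so (4,4) = 60.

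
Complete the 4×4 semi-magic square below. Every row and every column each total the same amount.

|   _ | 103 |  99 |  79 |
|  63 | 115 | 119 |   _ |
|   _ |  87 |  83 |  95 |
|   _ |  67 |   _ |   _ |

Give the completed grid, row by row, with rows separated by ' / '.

Column 2 is already complete: 103 + 115 + 87 + 67 = 372, so that is the magic constant.
The remaining cell in row 1 is (1,1) = 372 − 281 = 91.
Row 2: 63 + 115 + 119 + ? = 372, so (2,4) = 75.
Row 3 must total 372; the given cells sum to 265, so (3,1) = 107.
The remaining cell in column 1 is (4,1) = 372 − 261 = 111.
Column 3 must total 372; the given cells sum to 301, so (4,3) = 71.
Using column 4: 79 + 75 + 95 + ? → (4,4) = 372 − 249 = 123.

91 103 99 79 / 63 115 119 75 / 107 87 83 95 / 111 67 71 123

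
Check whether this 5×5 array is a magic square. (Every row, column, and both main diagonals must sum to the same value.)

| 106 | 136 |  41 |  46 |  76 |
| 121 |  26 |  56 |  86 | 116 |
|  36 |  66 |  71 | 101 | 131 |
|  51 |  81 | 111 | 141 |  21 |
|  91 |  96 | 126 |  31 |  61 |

Row 1: 106 + 136 + 41 + 46 + 76 = 405.
Row 2: 121 + 26 + 56 + 86 + 116 = 405.
Row 3: 36 + 66 + 71 + 101 + 131 = 405.
Row 4: 51 + 81 + 111 + 141 + 21 = 405.
Row 5: 91 + 96 + 126 + 31 + 61 = 405.
Column 1: 106 + 121 + 36 + 51 + 91 = 405.
Column 2: 136 + 26 + 66 + 81 + 96 = 405.
Column 3: 41 + 56 + 71 + 111 + 126 = 405.
Column 4: 46 + 86 + 101 + 141 + 31 = 405.
Column 5: 76 + 116 + 131 + 21 + 61 = 405.
Main diagonal: 106 + 26 + 71 + 141 + 61 = 405.
Anti-diagonal: 76 + 86 + 71 + 81 + 91 = 405.
All lines sum to 405.

Yes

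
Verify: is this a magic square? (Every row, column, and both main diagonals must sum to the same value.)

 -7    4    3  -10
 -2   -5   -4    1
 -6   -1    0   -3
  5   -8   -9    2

Row 1: -7 + 4 + 3 + (-10) = -10.
Row 2: -2 + (-5) + (-4) + 1 = -10.
Row 3: -6 + (-1) + 0 + (-3) = -10.
Row 4: 5 + (-8) + (-9) + 2 = -10.
Column 1: -7 + (-2) + (-6) + 5 = -10.
Column 2: 4 + (-5) + (-1) + (-8) = -10.
Column 3: 3 + (-4) + 0 + (-9) = -10.
Column 4: -10 + 1 + (-3) + 2 = -10.
Main diagonal: -7 + (-5) + 0 + 2 = -10.
Anti-diagonal: -10 + (-4) + (-1) + 5 = -10.
All lines sum to -10.

Yes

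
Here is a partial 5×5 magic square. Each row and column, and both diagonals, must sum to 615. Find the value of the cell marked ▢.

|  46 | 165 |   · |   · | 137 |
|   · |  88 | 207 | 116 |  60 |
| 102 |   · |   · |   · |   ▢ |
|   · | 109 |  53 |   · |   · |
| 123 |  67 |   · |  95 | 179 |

Row 2 must total 615; the given cells sum to 471, so (2,1) = 144.
From row 5, 615 − (123 + 67 + 95 + 179) gives (5,3) = 151.
Column 1 must total 615; the given cells sum to 415, so (4,1) = 200.
Column 2: 165 + 88 + 109 + 67 + ? = 615, so (3,2) = 186.
The remaining cell in anti-diagonal is (3,3) = 615 − 485 = 130.
Using column 3: 207 + 130 + 53 + 151 + ? → (1,3) = 615 − 541 = 74.
Main diagonal must total 615; the given cells sum to 443, so (4,4) = 172.
The remaining cell in row 1 is (1,4) = 615 − 422 = 193.
Using row 4: 200 + 109 + 53 + 172 + ? → (4,5) = 615 − 534 = 81.
Column 4 must total 615; the given cells sum to 576, so (3,4) = 39.
The remaining cell in column 5 is (3,5) = 615 − 457 = 158.

158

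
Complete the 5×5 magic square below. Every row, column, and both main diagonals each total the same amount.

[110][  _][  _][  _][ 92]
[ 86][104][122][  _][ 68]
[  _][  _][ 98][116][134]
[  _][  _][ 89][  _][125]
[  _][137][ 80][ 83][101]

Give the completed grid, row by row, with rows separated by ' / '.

110 113 131 74 92 / 86 104 122 140 68 / 77 95 98 116 134 / 128 71 89 107 125 / 119 137 80 83 101

Column 5 is already complete: 92 + 68 + 134 + 125 + 101 = 520, so that is the magic constant.
Row 2 needs 520; the known cells sum to 380, so (2,4) = 140.
Using row 5: 137 + 80 + 83 + 101 + ? → (5,1) = 520 − 401 = 119.
From column 3, 520 − (122 + 98 + 89 + 80) gives (1,3) = 131.
Main diagonal must total 520; the given cells sum to 413, so (4,4) = 107.
Anti-diagonal needs 520; the known cells sum to 449, so (4,2) = 71.
Using row 4: 71 + 89 + 107 + 125 + ? → (4,1) = 520 − 392 = 128.
Using column 1: 110 + 86 + 128 + 119 + ? → (3,1) = 520 − 443 = 77.
From column 4, 520 − (140 + 116 + 107 + 83) gives (1,4) = 74.
Using row 1: 110 + 131 + 74 + 92 + ? → (1,2) = 520 − 407 = 113.
Using row 3: 77 + 98 + 116 + 134 + ? → (3,2) = 520 − 425 = 95.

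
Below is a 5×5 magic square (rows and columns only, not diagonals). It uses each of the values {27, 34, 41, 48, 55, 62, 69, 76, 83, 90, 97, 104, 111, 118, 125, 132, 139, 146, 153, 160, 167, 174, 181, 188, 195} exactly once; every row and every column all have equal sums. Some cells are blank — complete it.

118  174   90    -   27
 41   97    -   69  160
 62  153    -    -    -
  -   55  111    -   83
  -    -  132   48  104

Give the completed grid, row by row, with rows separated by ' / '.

The 25 entries sum to 2775, so each line sums to 2775/5 = 555.
From row 1, 555 − (118 + 174 + 90 + 27) gives (1,4) = 146.
Using row 2: 41 + 97 + 69 + 160 + ? → (2,3) = 555 − 367 = 188.
Using column 2: 174 + 97 + 153 + 55 + ? → (5,2) = 555 − 479 = 76.
Column 3: 90 + 188 + 111 + 132 + ? = 555, so (3,3) = 34.
Column 5 must total 555; the given cells sum to 374, so (3,5) = 181.
Row 3 needs 555; the known cells sum to 430, so (3,4) = 125.
Row 5: 76 + 132 + 48 + 104 + ? = 555, so (5,1) = 195.
Column 1: 118 + 41 + 62 + 195 + ? = 555, so (4,1) = 139.
Using column 4: 146 + 69 + 125 + 48 + ? → (4,4) = 555 − 388 = 167.

118 174 90 146 27 / 41 97 188 69 160 / 62 153 34 125 181 / 139 55 111 167 83 / 195 76 132 48 104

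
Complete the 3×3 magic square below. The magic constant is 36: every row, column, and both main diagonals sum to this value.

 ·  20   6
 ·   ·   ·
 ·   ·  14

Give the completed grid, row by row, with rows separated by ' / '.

From row 1, 36 − (20 + 6) gives (1,1) = 10.
Column 3 must total 36; the given cells sum to 20, so (2,3) = 16.
From main diagonal, 36 − (10 + 14) gives (2,2) = 12.
From anti-diagonal, 36 − (6 + 12) gives (3,1) = 18.
The remaining cell in row 2 is (2,1) = 36 − 28 = 8.
Row 3 must total 36; the given cells sum to 32, so (3,2) = 4.

10 20 6 / 8 12 16 / 18 4 14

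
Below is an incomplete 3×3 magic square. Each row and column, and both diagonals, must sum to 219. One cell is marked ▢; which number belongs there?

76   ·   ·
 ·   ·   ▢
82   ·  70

85

Row 3: 82 + 70 + ? = 219, so (3,2) = 67.
From column 1, 219 − (76 + 82) gives (2,1) = 61.
Main diagonal: 76 + 70 + ? = 219, so (2,2) = 73.
Anti-diagonal must total 219; the given cells sum to 155, so (1,3) = 64.
Row 1: 76 + 64 + ? = 219, so (1,2) = 79.
Row 2 must total 219; the given cells sum to 134, so (2,3) = 85.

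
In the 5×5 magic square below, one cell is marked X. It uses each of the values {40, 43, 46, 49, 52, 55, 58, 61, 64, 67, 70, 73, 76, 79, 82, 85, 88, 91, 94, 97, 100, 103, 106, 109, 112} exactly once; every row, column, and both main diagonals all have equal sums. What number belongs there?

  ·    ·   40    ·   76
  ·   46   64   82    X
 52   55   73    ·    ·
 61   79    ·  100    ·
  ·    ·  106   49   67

85

The 25 entries sum to 1900, so each line sums to 1900/5 = 380.
Column 3 must total 380; the given cells sum to 283, so (4,3) = 97.
Main diagonal needs 380; the known cells sum to 286, so (1,1) = 94.
The remaining cell in anti-diagonal is (5,1) = 380 − 310 = 70.
The remaining cell in row 4 is (4,5) = 380 − 337 = 43.
Row 5 must total 380; the given cells sum to 292, so (5,2) = 88.
The remaining cell in column 1 is (2,1) = 380 − 277 = 103.
Column 2 must total 380; the given cells sum to 268, so (1,2) = 112.
Row 1: 94 + 112 + 40 + 76 + ? = 380, so (1,4) = 58.
The remaining cell in row 2 is (2,5) = 380 − 295 = 85.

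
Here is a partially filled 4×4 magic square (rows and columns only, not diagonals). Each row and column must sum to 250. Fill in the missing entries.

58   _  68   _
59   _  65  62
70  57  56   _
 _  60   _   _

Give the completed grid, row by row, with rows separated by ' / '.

58 69 68 55 / 59 64 65 62 / 70 57 56 67 / 63 60 61 66

Row 2: 59 + 65 + 62 + ? = 250, so (2,2) = 64.
Row 3: 70 + 57 + 56 + ? = 250, so (3,4) = 67.
From column 1, 250 − (58 + 59 + 70) gives (4,1) = 63.
The remaining cell in column 2 is (1,2) = 250 − 181 = 69.
The remaining cell in column 3 is (4,3) = 250 − 189 = 61.
From row 1, 250 − (58 + 69 + 68) gives (1,4) = 55.
Row 4 must total 250; the given cells sum to 184, so (4,4) = 66.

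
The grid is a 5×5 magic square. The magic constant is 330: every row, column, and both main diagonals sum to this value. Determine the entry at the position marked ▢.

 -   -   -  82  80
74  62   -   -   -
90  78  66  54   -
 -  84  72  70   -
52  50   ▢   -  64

The remaining cell in row 3 is (3,5) = 330 − 288 = 42.
Column 2 needs 330; the known cells sum to 274, so (1,2) = 56.
From main diagonal, 330 − (62 + 66 + 70 + 64) gives (1,1) = 68.
From anti-diagonal, 330 − (80 + 66 + 84 + 52) gives (2,4) = 48.
Row 1 needs 330; the known cells sum to 286, so (1,3) = 44.
Using column 1: 68 + 74 + 90 + 52 + ? → (4,1) = 330 − 284 = 46.
Column 4 needs 330; the known cells sum to 254, so (5,4) = 76.
Using row 4: 46 + 84 + 72 + 70 + ? → (4,5) = 330 − 272 = 58.
Row 5 needs 330; the known cells sum to 242, so (5,3) = 88.

88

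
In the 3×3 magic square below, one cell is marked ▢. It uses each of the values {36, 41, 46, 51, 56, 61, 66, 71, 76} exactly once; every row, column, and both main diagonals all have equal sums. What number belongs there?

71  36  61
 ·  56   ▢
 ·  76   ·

66

The 9 entries sum to 504, so each line sums to 504/3 = 168.
Main diagonal must total 168; the given cells sum to 127, so (3,3) = 41.
Anti-diagonal: 61 + 56 + ? = 168, so (3,1) = 51.
Column 1 needs 168; the known cells sum to 122, so (2,1) = 46.
From column 3, 168 − (61 + 41) gives (2,3) = 66.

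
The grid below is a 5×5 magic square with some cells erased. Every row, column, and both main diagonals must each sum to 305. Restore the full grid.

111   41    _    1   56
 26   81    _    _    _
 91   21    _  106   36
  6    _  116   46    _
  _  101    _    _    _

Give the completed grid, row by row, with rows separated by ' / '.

From row 1, 305 − (111 + 41 + 1 + 56) gives (1,3) = 96.
Row 3 must total 305; the given cells sum to 254, so (3,3) = 51.
Column 1: 111 + 26 + 91 + 6 + ? = 305, so (5,1) = 71.
Using column 2: 41 + 81 + 21 + 101 + ? → (4,2) = 305 − 244 = 61.
Using main diagonal: 111 + 81 + 51 + 46 + ? → (5,5) = 305 − 289 = 16.
Anti-diagonal needs 305; the known cells sum to 239, so (2,4) = 66.
From row 4, 305 − (6 + 61 + 116 + 46) gives (4,5) = 76.
Column 4: 1 + 66 + 106 + 46 + ? = 305, so (5,4) = 86.
The remaining cell in column 5 is (2,5) = 305 − 184 = 121.
From row 2, 305 − (26 + 81 + 66 + 121) gives (2,3) = 11.
From row 5, 305 − (71 + 101 + 86 + 16) gives (5,3) = 31.

111 41 96 1 56 / 26 81 11 66 121 / 91 21 51 106 36 / 6 61 116 46 76 / 71 101 31 86 16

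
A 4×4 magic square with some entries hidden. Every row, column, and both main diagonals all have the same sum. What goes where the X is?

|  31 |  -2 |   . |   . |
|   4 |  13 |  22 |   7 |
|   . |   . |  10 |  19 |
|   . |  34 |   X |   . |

25

Row 2 is complete and sums to 46; that is the magic constant.
Column 2: -2 + 13 + 34 + ? = 46, so (3,2) = 1.
Using main diagonal: 31 + 13 + 10 + ? → (4,4) = 46 − 54 = -8.
Row 3: 1 + 10 + 19 + ? = 46, so (3,1) = 16.
Column 1 must total 46; the given cells sum to 51, so (4,1) = -5.
The remaining cell in column 4 is (1,4) = 46 − 18 = 28.
From row 1, 46 − (31 + (-2) + 28) gives (1,3) = -11.
Row 4 must total 46; the given cells sum to 21, so (4,3) = 25.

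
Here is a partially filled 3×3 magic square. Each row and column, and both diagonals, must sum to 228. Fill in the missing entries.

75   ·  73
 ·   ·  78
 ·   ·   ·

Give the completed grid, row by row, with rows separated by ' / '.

75 80 73 / 74 76 78 / 79 72 77

From row 1, 228 − (75 + 73) gives (1,2) = 80.
Column 3 needs 228; the known cells sum to 151, so (3,3) = 77.
Main diagonal must total 228; the given cells sum to 152, so (2,2) = 76.
Anti-diagonal must total 228; the given cells sum to 149, so (3,1) = 79.
Using row 2: 76 + 78 + ? → (2,1) = 228 − 154 = 74.
Row 3 needs 228; the known cells sum to 156, so (3,2) = 72.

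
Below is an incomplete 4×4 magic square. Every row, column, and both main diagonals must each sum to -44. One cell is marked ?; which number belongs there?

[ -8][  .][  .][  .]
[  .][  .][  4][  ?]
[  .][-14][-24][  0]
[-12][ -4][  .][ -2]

-20

Row 3 needs -44; the known cells sum to -38, so (3,1) = -6.
From row 4, -44 − (-12 + (-4) + (-2)) gives (4,3) = -26.
From column 1, -44 − (-8 + (-6) + (-12)) gives (2,1) = -18.
Column 3 needs -44; the known cells sum to -46, so (1,3) = 2.
Using main diagonal: -8 + (-24) + (-2) + ? → (2,2) = -44 − (-34) = -10.
The remaining cell in anti-diagonal is (1,4) = -44 − (-22) = -22.
From row 1, -44 − (-8 + 2 + (-22)) gives (1,2) = -16.
Row 2 must total -44; the given cells sum to -24, so (2,4) = -20.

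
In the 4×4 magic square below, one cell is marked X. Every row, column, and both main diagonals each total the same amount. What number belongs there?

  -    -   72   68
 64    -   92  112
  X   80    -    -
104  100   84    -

Anti-diagonal is complete and sums to 344; that is the magic constant.
Row 2 needs 344; the known cells sum to 268, so (2,2) = 76.
Row 4 must total 344; the given cells sum to 288, so (4,4) = 56.
The remaining cell in column 2 is (1,2) = 344 − 256 = 88.
Using column 3: 72 + 92 + 84 + ? → (3,3) = 344 − 248 = 96.
From column 4, 344 − (68 + 112 + 56) gives (3,4) = 108.
Main diagonal needs 344; the known cells sum to 228, so (1,1) = 116.
Using row 3: 80 + 96 + 108 + ? → (3,1) = 344 − 284 = 60.

60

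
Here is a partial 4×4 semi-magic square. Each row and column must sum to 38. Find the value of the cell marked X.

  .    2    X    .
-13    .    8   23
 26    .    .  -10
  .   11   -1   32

14

The remaining cell in row 2 is (2,2) = 38 − 18 = 20.
Row 4 must total 38; the given cells sum to 42, so (4,1) = -4.
Column 1 needs 38; the known cells sum to 9, so (1,1) = 29.
Column 2 needs 38; the known cells sum to 33, so (3,2) = 5.
Column 4 must total 38; the given cells sum to 45, so (1,4) = -7.
Using row 1: 29 + 2 + (-7) + ? → (1,3) = 38 − 24 = 14.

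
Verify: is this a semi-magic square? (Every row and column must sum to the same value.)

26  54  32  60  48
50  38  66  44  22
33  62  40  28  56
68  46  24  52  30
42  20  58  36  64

No — column 3 sums to 220 but column 1 sums to 219.

Row 1: 26 + 54 + 32 + 60 + 48 = 220.
Row 2: 50 + 38 + 66 + 44 + 22 = 220.
Row 3: 33 + 62 + 40 + 28 + 56 = 219.
Row 4: 68 + 46 + 24 + 52 + 30 = 220.
Row 5: 42 + 20 + 58 + 36 + 64 = 220.
Column 1: 26 + 50 + 33 + 68 + 42 = 219.
Column 2: 54 + 38 + 62 + 46 + 20 = 220.
Column 3: 32 + 66 + 40 + 24 + 58 = 220.
Column 4: 60 + 44 + 28 + 52 + 36 = 220.
Column 5: 48 + 22 + 56 + 30 + 64 = 220.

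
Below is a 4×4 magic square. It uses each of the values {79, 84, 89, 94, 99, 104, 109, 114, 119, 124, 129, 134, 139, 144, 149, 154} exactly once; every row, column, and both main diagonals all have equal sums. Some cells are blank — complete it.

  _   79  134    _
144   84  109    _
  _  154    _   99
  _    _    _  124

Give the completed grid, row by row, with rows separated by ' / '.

139 79 134 114 / 144 84 109 129 / 94 154 119 99 / 89 149 104 124

The 16 entries sum to 1864, so each line sums to 1864/4 = 466.
The remaining cell in row 2 is (2,4) = 466 − 337 = 129.
Column 2 needs 466; the known cells sum to 317, so (4,2) = 149.
Column 4 must total 466; the given cells sum to 352, so (1,4) = 114.
Anti-diagonal must total 466; the given cells sum to 377, so (4,1) = 89.
From row 1, 466 − (79 + 134 + 114) gives (1,1) = 139.
The remaining cell in row 4 is (4,3) = 466 − 362 = 104.
Using column 1: 139 + 144 + 89 + ? → (3,1) = 466 − 372 = 94.
Column 3: 134 + 109 + 104 + ? = 466, so (3,3) = 119.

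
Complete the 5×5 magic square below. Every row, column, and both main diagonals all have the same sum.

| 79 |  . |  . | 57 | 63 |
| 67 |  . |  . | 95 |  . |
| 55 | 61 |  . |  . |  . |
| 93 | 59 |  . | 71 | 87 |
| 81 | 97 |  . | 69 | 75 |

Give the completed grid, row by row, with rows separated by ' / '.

79 85 91 57 63 / 67 73 89 95 51 / 55 61 77 83 99 / 93 59 65 71 87 / 81 97 53 69 75

Column 1 is already complete: 79 + 67 + 55 + 93 + 81 = 375, so that is the magic constant.
Using row 4: 93 + 59 + 71 + 87 + ? → (4,3) = 375 − 310 = 65.
Using row 5: 81 + 97 + 69 + 75 + ? → (5,3) = 375 − 322 = 53.
From column 4, 375 − (57 + 95 + 71 + 69) gives (3,4) = 83.
Using anti-diagonal: 63 + 95 + 59 + 81 + ? → (3,3) = 375 − 298 = 77.
Using row 3: 55 + 61 + 77 + 83 + ? → (3,5) = 375 − 276 = 99.
Using column 5: 63 + 99 + 87 + 75 + ? → (2,5) = 375 − 324 = 51.
Main diagonal must total 375; the given cells sum to 302, so (2,2) = 73.
Row 2: 67 + 73 + 95 + 51 + ? = 375, so (2,3) = 89.
The remaining cell in column 2 is (1,2) = 375 − 290 = 85.
The remaining cell in column 3 is (1,3) = 375 − 284 = 91.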